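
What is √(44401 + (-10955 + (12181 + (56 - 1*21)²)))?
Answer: 2*√11713 ≈ 216.45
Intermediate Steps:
√(44401 + (-10955 + (12181 + (56 - 1*21)²))) = √(44401 + (-10955 + (12181 + (56 - 21)²))) = √(44401 + (-10955 + (12181 + 35²))) = √(44401 + (-10955 + (12181 + 1225))) = √(44401 + (-10955 + 13406)) = √(44401 + 2451) = √46852 = 2*√11713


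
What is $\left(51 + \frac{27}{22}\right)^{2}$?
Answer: $\frac{1320201}{484} \approx 2727.7$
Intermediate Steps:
$\left(51 + \frac{27}{22}\right)^{2} = \left(\frac{1149}{22}\right)^{2} = \frac{1320201}{484}$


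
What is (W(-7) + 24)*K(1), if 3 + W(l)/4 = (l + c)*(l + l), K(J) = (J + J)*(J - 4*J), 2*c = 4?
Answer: -1752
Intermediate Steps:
c = 2 (c = (1/2)*4 = 2)
K(J) = -6*J**2 (K(J) = (2*J)*(-3*J) = -6*J**2)
W(l) = -12 + 8*l*(2 + l) (W(l) = -12 + 4*((l + 2)*(l + l)) = -12 + 4*((2 + l)*(2*l)) = -12 + 4*(2*l*(2 + l)) = -12 + 8*l*(2 + l))
(W(-7) + 24)*K(1) = ((-12 + 8*(-7)**2 + 16*(-7)) + 24)*(-6*1**2) = ((-12 + 8*49 - 112) + 24)*(-6*1) = ((-12 + 392 - 112) + 24)*(-6) = (268 + 24)*(-6) = 292*(-6) = -1752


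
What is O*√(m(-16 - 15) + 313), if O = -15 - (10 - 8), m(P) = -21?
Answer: -34*√73 ≈ -290.50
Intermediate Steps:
O = -17 (O = -15 - 1*2 = -15 - 2 = -17)
O*√(m(-16 - 15) + 313) = -17*√(-21 + 313) = -34*√73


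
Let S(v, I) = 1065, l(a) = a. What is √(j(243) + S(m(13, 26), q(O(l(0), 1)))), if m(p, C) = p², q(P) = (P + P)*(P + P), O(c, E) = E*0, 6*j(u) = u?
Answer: √4422/2 ≈ 33.249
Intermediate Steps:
j(u) = u/6
O(c, E) = 0
q(P) = 4*P² (q(P) = (2*P)*(2*P) = 4*P²)
√(j(243) + S(m(13, 26), q(O(l(0), 1)))) = √((⅙)*243 + 1065) = √(81/2 + 1065) = √(2211/2) = √4422/2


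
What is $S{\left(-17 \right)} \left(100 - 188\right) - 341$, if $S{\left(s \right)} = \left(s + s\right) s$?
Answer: $-51205$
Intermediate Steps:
$S{\left(s \right)} = 2 s^{2}$ ($S{\left(s \right)} = 2 s s = 2 s^{2}$)
$S{\left(-17 \right)} \left(100 - 188\right) - 341 = 2 \left(-17\right)^{2} \left(100 - 188\right) - 341 = 2 \cdot 289 \left(-88\right) - 341 = 578 \left(-88\right) - 341 = -50864 - 341 = -51205$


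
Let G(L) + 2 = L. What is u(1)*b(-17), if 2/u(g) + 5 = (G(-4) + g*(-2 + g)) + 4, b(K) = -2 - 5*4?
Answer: 11/2 ≈ 5.5000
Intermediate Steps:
G(L) = -2 + L
b(K) = -22 (b(K) = -2 - 20 = -22)
u(g) = 2/(-7 + g*(-2 + g)) (u(g) = 2/(-5 + (((-2 - 4) + g*(-2 + g)) + 4)) = 2/(-5 + ((-6 + g*(-2 + g)) + 4)) = 2/(-5 + (-2 + g*(-2 + g))) = 2/(-7 + g*(-2 + g)))
u(1)*b(-17) = (2/(-7 + 1**2 - 2*1))*(-22) = (2/(-7 + 1 - 2))*(-22) = (2/(-8))*(-22) = (2*(-1/8))*(-22) = -1/4*(-22) = 11/2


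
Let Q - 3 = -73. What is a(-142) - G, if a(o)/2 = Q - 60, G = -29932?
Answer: 29672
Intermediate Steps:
Q = -70 (Q = 3 - 73 = -70)
a(o) = -260 (a(o) = 2*(-70 - 60) = 2*(-130) = -260)
a(-142) - G = -260 - 1*(-29932) = -260 + 29932 = 29672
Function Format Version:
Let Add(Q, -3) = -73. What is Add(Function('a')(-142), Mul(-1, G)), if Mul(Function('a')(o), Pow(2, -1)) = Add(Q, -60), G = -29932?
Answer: 29672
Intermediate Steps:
Q = -70 (Q = Add(3, -73) = -70)
Function('a')(o) = -260 (Function('a')(o) = Mul(2, Add(-70, -60)) = Mul(2, -130) = -260)
Add(Function('a')(-142), Mul(-1, G)) = Add(-260, Mul(-1, -29932)) = Add(-260, 29932) = 29672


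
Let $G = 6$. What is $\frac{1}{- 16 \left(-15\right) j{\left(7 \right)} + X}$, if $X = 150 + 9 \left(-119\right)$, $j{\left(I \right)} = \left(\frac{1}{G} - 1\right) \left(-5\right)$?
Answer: $\frac{1}{79} \approx 0.012658$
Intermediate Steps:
$j{\left(I \right)} = \frac{25}{6}$ ($j{\left(I \right)} = \left(\frac{1}{6} - 1\right) \left(-5\right) = \left(- \frac{5}{6}\right) \left(-5\right) = \frac{25}{6}$)
$X = -921$ ($X = 150 - 1071 = -921$)
$\frac{1}{- 16 \left(-15\right) j{\left(7 \right)} + X} = \frac{1}{- \frac{16 \left(-15\right) 25}{6} - 921} = \frac{1}{- \frac{\left(-240\right) 25}{6} - 921} = \frac{1}{\left(-1\right) \left(-1000\right) - 921} = \frac{1}{1000 - 921} = \frac{1}{79}$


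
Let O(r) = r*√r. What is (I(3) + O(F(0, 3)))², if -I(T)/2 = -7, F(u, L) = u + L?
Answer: 223 + 84*√3 ≈ 368.49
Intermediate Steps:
F(u, L) = L + u
O(r) = r^(3/2)
I(T) = 14 (I(T) = -2*(-7) = 14)
(I(3) + O(F(0, 3)))² = (14 + (3 + 0)^(3/2))² = (14 + 3^(3/2))² = (14 + 3*√3)²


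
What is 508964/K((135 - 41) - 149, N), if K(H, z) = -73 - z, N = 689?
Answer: -254482/381 ≈ -667.93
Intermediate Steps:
508964/K((135 - 41) - 149, N) = 508964/(-73 - 1*689) = 508964/(-73 - 689) = 508964/(-762) = 508964*(-1/762) = -254482/381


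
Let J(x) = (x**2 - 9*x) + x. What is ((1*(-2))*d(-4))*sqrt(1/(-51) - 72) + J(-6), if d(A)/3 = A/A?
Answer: 84 - 2*I*sqrt(187323)/17 ≈ 84.0 - 50.919*I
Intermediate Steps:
J(x) = x**2 - 8*x
d(A) = 3 (d(A) = 3*(A/A) = 3*1 = 3)
((1*(-2))*d(-4))*sqrt(1/(-51) - 72) + J(-6) = ((1*(-2))*3)*sqrt(1/(-51) - 72) - 6*(-8 - 6) = (-2*3)*sqrt(-1/51 - 72) - 6*(-14) = -2*I*sqrt(187323)/17 + 84 = 84 - 2*I*sqrt(187323)/17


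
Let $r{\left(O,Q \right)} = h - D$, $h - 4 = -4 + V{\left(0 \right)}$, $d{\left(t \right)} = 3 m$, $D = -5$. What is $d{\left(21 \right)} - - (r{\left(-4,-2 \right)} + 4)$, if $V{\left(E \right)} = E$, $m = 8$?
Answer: $33$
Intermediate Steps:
$d{\left(t \right)} = 24$ ($d{\left(t \right)} = 3 \cdot 8 = 24$)
$h = 0$ ($h = 4 + \left(-4 + 0\right) = 4 - 4 = 0$)
$r{\left(O,Q \right)} = 5$ ($r{\left(O,Q \right)} = 0 - -5 = 0 + 5 = 5$)
$d{\left(21 \right)} - - (r{\left(-4,-2 \right)} + 4) = 24 - - (5 + 4) = 24 - \left(-1\right) 9 = 24 - -9 = 24 + 9 = 33$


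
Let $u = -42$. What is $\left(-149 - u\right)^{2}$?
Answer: $11449$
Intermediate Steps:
$\left(-149 - u\right)^{2} = \left(-149 - -42\right)^{2} = \left(-149 + 42\right)^{2} = \left(-107\right)^{2} = 11449$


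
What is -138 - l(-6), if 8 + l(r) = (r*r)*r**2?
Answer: -1426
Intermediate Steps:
l(r) = -8 + r**4 (l(r) = -8 + (r*r)*r**2 = -8 + r**2*r**2 = -8 + r**4)
-138 - l(-6) = -138 - (-8 + (-6)**4) = -138 - (-8 + 1296) = -138 - 1*1288 = -138 - 1288 = -1426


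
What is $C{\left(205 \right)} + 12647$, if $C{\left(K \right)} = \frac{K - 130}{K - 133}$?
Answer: $\frac{303553}{24} \approx 12648.0$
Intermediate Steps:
$C{\left(K \right)} = \frac{-130 + K}{-133 + K}$
$C{\left(205 \right)} + 12647 = \frac{-130 + 205}{-133 + 205} + 12647 = \frac{1}{72} \cdot 75 + 12647 = \frac{25}{24} + 12647 = \frac{303553}{24}$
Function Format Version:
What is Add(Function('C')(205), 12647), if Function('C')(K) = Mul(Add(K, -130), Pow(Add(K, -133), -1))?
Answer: Rational(303553, 24) ≈ 12648.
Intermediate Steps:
Function('C')(K) = Mul(Pow(Add(-133, K), -1), Add(-130, K)) (Function('C')(K) = Mul(Add(-130, K), Pow(Add(-133, K), -1)) = Mul(Pow(Add(-133, K), -1), Add(-130, K)))
Add(Function('C')(205), 12647) = Add(Mul(Pow(Add(-133, 205), -1), Add(-130, 205)), 12647) = Add(Mul(Pow(72, -1), 75), 12647) = Add(Mul(Rational(1, 72), 75), 12647) = Add(Rational(25, 24), 12647) = Rational(303553, 24)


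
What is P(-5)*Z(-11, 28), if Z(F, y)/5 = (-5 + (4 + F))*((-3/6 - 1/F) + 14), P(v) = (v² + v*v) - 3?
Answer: -421590/11 ≈ -38326.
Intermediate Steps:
P(v) = -3 + 2*v² (P(v) = (v² + v²) - 3 = 2*v² - 3 = -3 + 2*v²)
Z(F, y) = 5*(-1 + F)*(27/2 - 1/F) (Z(F, y) = 5*((-5 + (4 + F))*((-3/6 - 1/F) + 14)) = 5*((-1 + F)*((-3*⅙ - 1/F) + 14)) = 5*((-1 + F)*((-½ - 1/F) + 14)) = 5*((-1 + F)*(27/2 - 1/F)) = 5*(-1 + F)*(27/2 - 1/F))
P(-5)*Z(-11, 28) = (-3 + 2*(-5)²)*(-145/2 + 5/(-11) + (135/2)*(-11)) = (-3 + 2*25)*(-145/2 + 5*(-1/11) - 1485/2) = (-3 + 50)*(-145/2 - 5/11 - 1485/2) = 47*(-8970/11) = -421590/11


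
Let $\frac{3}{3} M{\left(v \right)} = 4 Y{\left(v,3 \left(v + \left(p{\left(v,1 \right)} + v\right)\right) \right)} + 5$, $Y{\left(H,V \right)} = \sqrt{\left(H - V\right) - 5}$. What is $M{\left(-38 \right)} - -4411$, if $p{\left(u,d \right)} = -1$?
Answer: $4416 + 8 \sqrt{47} \approx 4470.8$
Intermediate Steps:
$Y{\left(H,V \right)} = \sqrt{-5 + H - V}$
$M{\left(v \right)} = 5 + 4 \sqrt{-2 - 5 v}$ ($M{\left(v \right)} = 4 \sqrt{-5 + v - 3 \left(v + \left(-1 + v\right)\right)} + 5 = 4 \sqrt{-5 + v - 3 \left(-1 + 2 v\right)} + 5 = 4 \sqrt{-5 + v - \left(-3 + 6 v\right)} + 5 = 4 \sqrt{-2 - 5 v} + 5 = 5 + 4 \sqrt{-2 - 5 v}$)
$M{\left(-38 \right)} - -4411 = \left(5 + 4 \sqrt{-2 - -190}\right) - -4411 = \left(5 + 4 \sqrt{-2 + 190}\right) + 4411 = \left(5 + 4 \sqrt{188}\right) + 4411 = \left(5 + 4 \cdot 2 \sqrt{47}\right) + 4411 = \left(5 + 8 \sqrt{47}\right) + 4411 = 4416 + 8 \sqrt{47}$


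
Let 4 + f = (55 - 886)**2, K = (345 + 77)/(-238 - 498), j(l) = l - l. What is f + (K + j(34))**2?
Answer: 93518035689/135424 ≈ 6.9056e+5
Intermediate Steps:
j(l) = 0
K = -211/368 (K = 422/(-736) = 422*(-1/736) = -211/368 ≈ -0.57337)
f = 690557 (f = -4 + (55 - 886)**2 = -4 + (-831)**2 = -4 + 690561 = 690557)
f + (K + j(34))**2 = 690557 + (-211/368 + 0)**2 = 690557 + (-211/368)**2 = 690557 + 44521/135424 = 93518035689/135424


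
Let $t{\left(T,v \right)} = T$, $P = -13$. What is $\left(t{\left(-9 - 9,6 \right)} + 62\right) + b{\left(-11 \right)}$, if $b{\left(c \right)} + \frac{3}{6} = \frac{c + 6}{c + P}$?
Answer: $\frac{1049}{24} \approx 43.708$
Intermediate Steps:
$b{\left(c \right)} = - \frac{1}{2} + \frac{6 + c}{-13 + c}$ ($b{\left(c \right)} = - \frac{1}{2} + \frac{c + 6}{c - 13} = - \frac{1}{2} + \frac{6 + c}{-13 + c}$)
$\left(t{\left(-9 - 9,6 \right)} + 62\right) + b{\left(-11 \right)} = \left(\left(-9 - 9\right) + 62\right) + \frac{25 - 11}{2 \left(-13 - 11\right)} = \left(\left(-9 - 9\right) + 62\right) + \frac{1}{2} \frac{1}{-24} \cdot 14 = \left(-18 + 62\right) + \frac{1}{2} \left(- \frac{1}{24}\right) 14 = 44 - \frac{7}{24} = \frac{1049}{24}$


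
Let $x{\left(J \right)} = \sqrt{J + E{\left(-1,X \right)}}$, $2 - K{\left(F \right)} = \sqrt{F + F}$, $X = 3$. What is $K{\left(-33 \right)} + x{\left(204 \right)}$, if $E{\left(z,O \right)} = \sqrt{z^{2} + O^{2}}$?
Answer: $2 + \sqrt{204 + \sqrt{10}} - i \sqrt{66} \approx 16.393 - 8.124 i$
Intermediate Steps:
$K{\left(F \right)} = 2 - \sqrt{2} \sqrt{F}$ ($K{\left(F \right)} = 2 - \sqrt{F + F} = 2 - \sqrt{2 F} = 2 - \sqrt{2} \sqrt{F}$)
$E{\left(z,O \right)} = \sqrt{O^{2} + z^{2}}$
$x{\left(J \right)} = \sqrt{J + \sqrt{10}}$ ($x{\left(J \right)} = \sqrt{J + \sqrt{3^{2} + \left(-1\right)^{2}}} = \sqrt{J + \sqrt{9 + 1}} = \sqrt{J + \sqrt{10}}$)
$K{\left(-33 \right)} + x{\left(204 \right)} = \left(2 - \sqrt{2} \sqrt{-33}\right) + \sqrt{204 + \sqrt{10}} = \left(2 - \sqrt{2} i \sqrt{33}\right) + \sqrt{204 + \sqrt{10}} = \left(2 - i \sqrt{66}\right) + \sqrt{204 + \sqrt{10}} = 2 + \sqrt{204 + \sqrt{10}} - i \sqrt{66}$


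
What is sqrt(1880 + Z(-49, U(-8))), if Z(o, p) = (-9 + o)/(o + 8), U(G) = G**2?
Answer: sqrt(3162658)/41 ≈ 43.375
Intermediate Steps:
Z(o, p) = (-9 + o)/(8 + o)
sqrt(1880 + Z(-49, U(-8))) = sqrt(1880 + (-9 - 49)/(8 - 49)) = sqrt(1880 - 58/(-41)) = sqrt(1880 - 1/41*(-58)) = sqrt(1880 + 58/41) = sqrt(77138/41) = sqrt(3162658)/41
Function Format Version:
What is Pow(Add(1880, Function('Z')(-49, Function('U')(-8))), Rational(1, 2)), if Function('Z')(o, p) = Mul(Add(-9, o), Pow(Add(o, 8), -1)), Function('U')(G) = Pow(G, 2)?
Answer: Mul(Rational(1, 41), Pow(3162658, Rational(1, 2))) ≈ 43.375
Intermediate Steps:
Function('Z')(o, p) = Mul(Pow(Add(8, o), -1), Add(-9, o)) (Function('Z')(o, p) = Mul(Add(-9, o), Pow(Add(8, o), -1)) = Mul(Pow(Add(8, o), -1), Add(-9, o)))
Pow(Add(1880, Function('Z')(-49, Function('U')(-8))), Rational(1, 2)) = Pow(Add(1880, Mul(Pow(Add(8, -49), -1), Add(-9, -49))), Rational(1, 2)) = Pow(Add(1880, Mul(Pow(-41, -1), -58)), Rational(1, 2)) = Pow(Add(1880, Mul(Rational(-1, 41), -58)), Rational(1, 2)) = Pow(Add(1880, Rational(58, 41)), Rational(1, 2)) = Pow(Rational(77138, 41), Rational(1, 2)) = Mul(Rational(1, 41), Pow(3162658, Rational(1, 2)))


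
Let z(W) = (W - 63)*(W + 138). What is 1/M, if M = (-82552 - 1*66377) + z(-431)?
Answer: -1/4187 ≈ -0.00023883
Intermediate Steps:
z(W) = (-63 + W)*(138 + W)
M = -4187 (M = (-82552 - 1*66377) + (-8694 + (-431)**2 + 75*(-431)) = (-82552 - 66377) + (-8694 + 185761 - 32325) = -148929 + 144742 = -4187)
1/M = 1/(-4187) = -1/4187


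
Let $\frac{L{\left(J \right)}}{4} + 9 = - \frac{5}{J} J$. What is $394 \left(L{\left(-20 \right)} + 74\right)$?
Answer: $7092$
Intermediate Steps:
$L{\left(J \right)} = -56$ ($L{\left(J \right)} = -36 + 4 - \frac{5}{J} J = -36 + 4 \left(-5\right) = -36 - 20 = -56$)
$394 \left(L{\left(-20 \right)} + 74\right) = 394 \left(-56 + 74\right) = 394 \cdot 18 = 7092$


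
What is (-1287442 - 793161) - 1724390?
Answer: -3804993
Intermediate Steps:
(-1287442 - 793161) - 1724390 = -2080603 - 1724390 = -3804993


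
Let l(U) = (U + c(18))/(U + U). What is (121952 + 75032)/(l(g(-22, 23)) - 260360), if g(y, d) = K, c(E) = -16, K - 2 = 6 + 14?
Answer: -4333648/5727917 ≈ -0.75658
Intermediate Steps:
K = 22 (K = 2 + (6 + 14) = 2 + 20 = 22)
g(y, d) = 22
l(U) = (-16 + U)/(2*U) (l(U) = (U - 16)/(U + U) = (-16 + U)/((2*U)) = (-16 + U)*(1/(2*U)) = (-16 + U)/(2*U))
(121952 + 75032)/(l(g(-22, 23)) - 260360) = (121952 + 75032)/((½)*(-16 + 22)/22 - 260360) = 196984/((½)*(1/22)*6 - 260360) = 196984/(3/22 - 260360) = 196984/(-5727917/22) = 196984*(-22/5727917) = -4333648/5727917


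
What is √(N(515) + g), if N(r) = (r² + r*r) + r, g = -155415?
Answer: 5*√15022 ≈ 612.82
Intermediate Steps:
N(r) = r + 2*r² (N(r) = (r² + r²) + r = 2*r² + r = r + 2*r²)
√(N(515) + g) = √(515*(1 + 2*515) - 155415) = √(515*(1 + 1030) - 155415) = √(515*1031 - 155415) = √(530965 - 155415) = √375550 = 5*√15022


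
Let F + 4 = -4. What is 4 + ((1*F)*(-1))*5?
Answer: 44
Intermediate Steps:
F = -8 (F = -4 - 4 = -8)
4 + ((1*F)*(-1))*5 = 4 + ((1*(-8))*(-1))*5 = 4 - 8*(-1)*5 = 4 + 8*5 = 4 + 40 = 44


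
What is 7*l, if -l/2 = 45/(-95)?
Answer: 126/19 ≈ 6.6316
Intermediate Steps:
l = 18/19 (l = -90/(-95) = -90*(-1)/95 = -2*(-9/19) = 18/19 ≈ 0.94737)
7*l = 7*(18/19) = 126/19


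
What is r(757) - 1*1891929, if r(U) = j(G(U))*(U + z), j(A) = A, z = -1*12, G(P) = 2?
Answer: -1890439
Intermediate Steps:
z = -12
r(U) = -24 + 2*U (r(U) = 2*(U - 12) = 2*(-12 + U) = -24 + 2*U)
r(757) - 1*1891929 = (-24 + 2*757) - 1*1891929 = (-24 + 1514) - 1891929 = 1490 - 1891929 = -1890439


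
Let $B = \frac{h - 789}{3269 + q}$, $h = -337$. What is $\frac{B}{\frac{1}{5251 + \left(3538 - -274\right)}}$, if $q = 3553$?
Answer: $- \frac{566941}{379} \approx -1495.9$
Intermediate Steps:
$B = - \frac{563}{3411}$ ($B = \frac{-337 - 789}{3269 + 3553} = - \frac{1126}{6822} = \left(-1126\right) \frac{1}{6822} = - \frac{563}{3411} \approx -0.16505$)
$\frac{B}{\frac{1}{5251 + \left(3538 - -274\right)}} = - \frac{563}{3411 \frac{1}{5251 + \left(3538 - -274\right)}} = - \frac{563}{3411 \frac{1}{5251 + \left(3538 + 274\right)}} = - \frac{563}{3411 \frac{1}{5251 + 3812}} = - \frac{563}{3411 \cdot \frac{1}{9063}} = - \frac{563 \frac{1}{\frac{1}{9063}}}{3411} = \left(- \frac{563}{3411}\right) 9063 = - \frac{566941}{379}$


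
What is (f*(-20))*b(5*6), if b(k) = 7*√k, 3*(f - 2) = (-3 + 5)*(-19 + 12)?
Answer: 1120*√30/3 ≈ 2044.8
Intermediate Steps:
f = -8/3 (f = 2 + ((-3 + 5)*(-19 + 12))/3 = 2 + (2*(-7))/3 = 2 + (⅓)*(-14) = 2 - 14/3 = -8/3 ≈ -2.6667)
(f*(-20))*b(5*6) = (-8/3*(-20))*(7*√(5*6)) = 160*(7*√30)/3 = 1120*√30/3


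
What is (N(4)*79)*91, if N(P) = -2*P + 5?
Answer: -21567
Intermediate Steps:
N(P) = 5 - 2*P
(N(4)*79)*91 = ((5 - 2*4)*79)*91 = ((5 - 8)*79)*91 = -3*79*91 = -237*91 = -21567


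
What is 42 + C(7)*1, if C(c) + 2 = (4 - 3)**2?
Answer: 41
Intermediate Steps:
C(c) = -1 (C(c) = -2 + (4 - 3)**2 = -2 + 1**2 = -2 + 1 = -1)
42 + C(7)*1 = 42 - 1*1 = 42 - 1 = 41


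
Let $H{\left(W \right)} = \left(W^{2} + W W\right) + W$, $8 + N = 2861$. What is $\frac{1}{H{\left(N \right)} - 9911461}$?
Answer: $\frac{1}{6370610} \approx 1.5697 \cdot 10^{-7}$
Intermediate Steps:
$N = 2853$ ($N = -8 + 2861 = 2853$)
$H{\left(W \right)} = W + 2 W^{2}$ ($H{\left(W \right)} = \left(W^{2} + W^{2}\right) + W = 2 W^{2} + W = W + 2 W^{2}$)
$\frac{1}{H{\left(N \right)} - 9911461} = \frac{1}{2853 \left(1 + 2 \cdot 2853\right) - 9911461} = \frac{1}{2853 \left(1 + 5706\right) - 9911461} = \frac{1}{2853 \cdot 5707 - 9911461} = \frac{1}{16282071 - 9911461} = \frac{1}{6370610}$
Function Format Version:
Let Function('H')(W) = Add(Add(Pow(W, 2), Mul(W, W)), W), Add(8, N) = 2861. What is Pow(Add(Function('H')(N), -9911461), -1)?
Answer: Rational(1, 6370610) ≈ 1.5697e-7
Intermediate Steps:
N = 2853 (N = Add(-8, 2861) = 2853)
Function('H')(W) = Add(W, Mul(2, Pow(W, 2))) (Function('H')(W) = Add(Add(Pow(W, 2), Pow(W, 2)), W) = Add(Mul(2, Pow(W, 2)), W) = Add(W, Mul(2, Pow(W, 2))))
Pow(Add(Function('H')(N), -9911461), -1) = Pow(Add(Mul(2853, Add(1, Mul(2, 2853))), -9911461), -1) = Pow(Add(Mul(2853, Add(1, 5706)), -9911461), -1) = Pow(Add(Mul(2853, 5707), -9911461), -1) = Pow(Add(16282071, -9911461), -1) = Pow(6370610, -1) = Rational(1, 6370610)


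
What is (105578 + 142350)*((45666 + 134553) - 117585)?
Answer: 15528722352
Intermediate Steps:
(105578 + 142350)*((45666 + 134553) - 117585) = 247928*(180219 - 117585) = 247928*62634 = 15528722352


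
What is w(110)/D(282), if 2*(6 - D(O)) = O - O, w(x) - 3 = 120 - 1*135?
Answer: -2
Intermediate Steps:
w(x) = -12 (w(x) = 3 + (120 - 1*135) = 3 + (120 - 135) = 3 - 15 = -12)
D(O) = 6 (D(O) = 6 - (O - O)/2 = 6 - ½*0 = 6 + 0 = 6)
w(110)/D(282) = -12/6 = -12*⅙ = -2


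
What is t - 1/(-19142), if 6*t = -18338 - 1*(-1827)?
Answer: -79013389/28713 ≈ -2751.8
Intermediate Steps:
t = -16511/6 (t = (-18338 - 1*(-1827))/6 = (-18338 + 1827)/6 = (1/6)*(-16511) = -16511/6 ≈ -2751.8)
t - 1/(-19142) = -16511/6 - 1/(-19142) = -16511/6 - 1*(-1/19142) = -16511/6 + 1/19142 = -79013389/28713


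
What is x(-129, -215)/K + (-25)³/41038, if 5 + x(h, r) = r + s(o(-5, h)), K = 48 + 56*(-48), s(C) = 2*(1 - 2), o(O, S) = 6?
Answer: -2678297/9028360 ≈ -0.29665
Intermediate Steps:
s(C) = -2 (s(C) = 2*(-1) = -2)
K = -2640 (K = 48 - 2688 = -2640)
x(h, r) = -7 + r (x(h, r) = -5 + (r - 2) = -5 + (-2 + r) = -7 + r)
x(-129, -215)/K + (-25)³/41038 = (-7 - 215)/(-2640) + (-25)³/41038 = -222*(-1/2640) - 15625*1/41038 = 37/440 - 15625/41038 = -2678297/9028360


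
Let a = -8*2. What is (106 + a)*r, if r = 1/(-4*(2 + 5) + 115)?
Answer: 30/29 ≈ 1.0345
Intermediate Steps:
r = 1/87 (r = 1/(-4*7 + 115) = 1/(-28 + 115) = 1/87 ≈ 0.011494)
a = -16
(106 + a)*r = (106 - 16)*(1/87) = 90*(1/87) = 30/29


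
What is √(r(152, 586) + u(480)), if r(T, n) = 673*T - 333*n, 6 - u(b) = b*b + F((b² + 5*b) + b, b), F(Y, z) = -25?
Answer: I*√323211 ≈ 568.52*I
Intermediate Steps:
u(b) = 31 - b² (u(b) = 6 - (b*b - 25) = 6 - (b² - 25) = 6 - (-25 + b²) = 6 + (25 - b²) = 31 - b²)
r(T, n) = -333*n + 673*T
√(r(152, 586) + u(480)) = √((-333*586 + 673*152) + (31 - 1*480²)) = √((-195138 + 102296) + (31 - 1*230400)) = √(-92842 + (31 - 230400)) = √(-92842 - 230369) = √(-323211) = I*√323211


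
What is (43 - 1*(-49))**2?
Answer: 8464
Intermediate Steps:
(43 - 1*(-49))**2 = (43 + 49)**2 = 92**2 = 8464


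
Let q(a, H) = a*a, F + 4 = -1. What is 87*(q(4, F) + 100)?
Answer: 10092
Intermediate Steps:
F = -5 (F = -4 - 1 = -5)
q(a, H) = a²
87*(q(4, F) + 100) = 87*(4² + 100) = 87*(16 + 100) = 87*116 = 10092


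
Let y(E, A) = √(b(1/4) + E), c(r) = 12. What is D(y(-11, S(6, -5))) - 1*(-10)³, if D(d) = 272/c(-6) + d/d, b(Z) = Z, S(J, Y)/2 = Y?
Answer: 3071/3 ≈ 1023.7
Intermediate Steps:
S(J, Y) = 2*Y
y(E, A) = √(¼ + E) (y(E, A) = √(1/4 + E) = √(¼ + E))
D(d) = 71/3 (D(d) = 272/12 + d/d = 272*(1/12) + 1 = 68/3 + 1 = 71/3)
D(y(-11, S(6, -5))) - 1*(-10)³ = 71/3 - 1*(-10)³ = 71/3 - 1*(-1000) = 71/3 + 1000 = 3071/3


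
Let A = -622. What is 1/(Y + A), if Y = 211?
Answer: -1/411 ≈ -0.0024331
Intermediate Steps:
1/(Y + A) = 1/(211 - 622) = 1/(-411) = -1/411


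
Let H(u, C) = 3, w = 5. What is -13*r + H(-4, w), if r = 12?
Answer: -153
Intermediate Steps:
-13*r + H(-4, w) = -13*12 + 3 = -156 + 3 = -153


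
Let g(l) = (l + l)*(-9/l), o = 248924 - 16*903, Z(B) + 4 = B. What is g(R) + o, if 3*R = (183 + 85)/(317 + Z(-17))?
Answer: 234458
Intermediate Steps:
Z(B) = -4 + B
o = 234476 (o = 248924 - 14448 = 234476)
R = 67/222 (R = ((183 + 85)/(317 + (-4 - 17)))/3 = (268/(317 - 21))/3 = (268/296)/3 = (268*(1/296))/3 = (⅓)*(67/74) = 67/222 ≈ 0.30180)
g(l) = -18 (g(l) = (2*l)*(-9/l) = -18)
g(R) + o = -18 + 234476 = 234458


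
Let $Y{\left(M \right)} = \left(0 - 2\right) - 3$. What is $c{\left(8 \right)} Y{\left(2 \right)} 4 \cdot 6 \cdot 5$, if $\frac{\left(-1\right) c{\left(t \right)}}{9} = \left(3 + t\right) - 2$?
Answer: $48600$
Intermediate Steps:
$Y{\left(M \right)} = -5$ ($Y{\left(M \right)} = -2 - 3 = -5$)
$c{\left(t \right)} = -9 - 9 t$ ($c{\left(t \right)} = - 9 \left(\left(3 + t\right) - 2\right) = - 9 \left(1 + t\right) = -9 - 9 t$)
$c{\left(8 \right)} Y{\left(2 \right)} 4 \cdot 6 \cdot 5 = \left(-9 - 72\right) \left(-5\right) 4 \cdot 6 \cdot 5 = \left(-9 - 72\right) \left(-5\right) 24 \cdot 5 = \left(-81\right) \left(-5\right) 120 = 405 \cdot 120 = 48600$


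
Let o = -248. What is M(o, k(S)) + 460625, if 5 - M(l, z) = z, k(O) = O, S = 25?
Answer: 460605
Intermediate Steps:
M(l, z) = 5 - z
M(o, k(S)) + 460625 = (5 - 1*25) + 460625 = (5 - 25) + 460625 = -20 + 460625 = 460605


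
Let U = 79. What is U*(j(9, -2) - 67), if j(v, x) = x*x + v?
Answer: -4266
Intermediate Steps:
j(v, x) = v + x² (j(v, x) = x² + v = v + x²)
U*(j(9, -2) - 67) = 79*((9 + (-2)²) - 67) = 79*((9 + 4) - 67) = 79*(13 - 67) = 79*(-54) = -4266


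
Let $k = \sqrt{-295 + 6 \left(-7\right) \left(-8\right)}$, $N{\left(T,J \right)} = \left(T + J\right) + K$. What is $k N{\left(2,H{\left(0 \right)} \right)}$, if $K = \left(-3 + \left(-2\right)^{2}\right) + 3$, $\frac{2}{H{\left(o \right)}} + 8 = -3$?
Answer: $\frac{64 \sqrt{41}}{11} \approx 37.255$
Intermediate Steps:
$H{\left(o \right)} = - \frac{2}{11}$ ($H{\left(o \right)} = \frac{2}{-8 - 3} = \frac{2}{-11} = 2 \left(- \frac{1}{11}\right) = - \frac{2}{11}$)
$K = 4$ ($K = \left(-3 + 4\right) + 3 = 1 + 3 = 4$)
$N{\left(T,J \right)} = 4 + J + T$ ($N{\left(T,J \right)} = \left(T + J\right) + 4 = \left(J + T\right) + 4 = 4 + J + T$)
$k = \sqrt{41}$ ($k = \sqrt{-295 - -336} = \sqrt{-295 + 336} = \sqrt{41} \approx 6.4031$)
$k N{\left(2,H{\left(0 \right)} \right)} = \sqrt{41} \left(4 - \frac{2}{11} + 2\right) = \sqrt{41} \cdot \frac{64}{11} = \frac{64 \sqrt{41}}{11}$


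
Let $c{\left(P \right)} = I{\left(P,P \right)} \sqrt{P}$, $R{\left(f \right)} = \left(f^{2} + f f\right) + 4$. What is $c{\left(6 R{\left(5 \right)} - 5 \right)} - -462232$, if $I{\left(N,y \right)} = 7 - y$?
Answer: $462232 - 312 \sqrt{319} \approx 4.5666 \cdot 10^{5}$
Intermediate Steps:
$R{\left(f \right)} = 4 + 2 f^{2}$ ($R{\left(f \right)} = \left(f^{2} + f^{2}\right) + 4 = 2 f^{2} + 4 = 4 + 2 f^{2}$)
$c{\left(P \right)} = \sqrt{P} \left(7 - P\right)$ ($c{\left(P \right)} = \left(7 - P\right) \sqrt{P} = \sqrt{P} \left(7 - P\right)$)
$c{\left(6 R{\left(5 \right)} - 5 \right)} - -462232 = \sqrt{6 \left(4 + 2 \cdot 5^{2}\right) - 5} \left(7 - \left(6 \left(4 + 2 \cdot 5^{2}\right) - 5\right)\right) - -462232 = \sqrt{6 \left(4 + 2 \cdot 25\right) - 5} \left(7 - \left(6 \left(4 + 2 \cdot 25\right) - 5\right)\right) + 462232 = \sqrt{6 \left(4 + 50\right) - 5} \left(7 - \left(6 \left(4 + 50\right) - 5\right)\right) + 462232 = \sqrt{6 \cdot 54 - 5} \left(7 - \left(6 \cdot 54 - 5\right)\right) + 462232 = \sqrt{324 - 5} \left(7 - \left(324 - 5\right)\right) + 462232 = \sqrt{319} \left(7 - 319\right) + 462232 = \sqrt{319} \left(-312\right) + 462232 = - 312 \sqrt{319} + 462232 = 462232 - 312 \sqrt{319}$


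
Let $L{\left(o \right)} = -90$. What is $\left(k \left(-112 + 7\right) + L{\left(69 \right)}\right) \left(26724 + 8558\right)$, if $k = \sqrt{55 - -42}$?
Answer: $-3175380 - 3704610 \sqrt{97} \approx -3.9662 \cdot 10^{7}$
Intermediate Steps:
$k = \sqrt{97}$ ($k = \sqrt{55 + 42} = \sqrt{97} \approx 9.8489$)
$\left(k \left(-112 + 7\right) + L{\left(69 \right)}\right) \left(26724 + 8558\right) = \left(\sqrt{97} \left(-112 + 7\right) - 90\right) \left(26724 + 8558\right) = \left(\sqrt{97} \left(-105\right) - 90\right) 35282 = \left(- 105 \sqrt{97} - 90\right) 35282 = \left(-90 - 105 \sqrt{97}\right) 35282 = -3175380 - 3704610 \sqrt{97}$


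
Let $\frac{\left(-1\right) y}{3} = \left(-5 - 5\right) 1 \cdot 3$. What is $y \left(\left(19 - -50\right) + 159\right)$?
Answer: $20520$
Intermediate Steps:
$y = 90$ ($y = - 3 \left(-5 - 5\right) 1 \cdot 3 = - 3 \left(-10\right) 1 \cdot 3 = - 3 \left(\left(-10\right) 3\right) = \left(-3\right) \left(-30\right) = 90$)
$y \left(\left(19 - -50\right) + 159\right) = 90 \left(\left(19 - -50\right) + 159\right) = 90 \left(\left(19 + 50\right) + 159\right) = 90 \left(69 + 159\right) = 90 \cdot 228 = 20520$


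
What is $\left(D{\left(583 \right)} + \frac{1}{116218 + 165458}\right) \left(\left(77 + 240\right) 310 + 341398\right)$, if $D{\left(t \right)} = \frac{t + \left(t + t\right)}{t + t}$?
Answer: $\frac{15480527085}{23473} \approx 6.595 \cdot 10^{5}$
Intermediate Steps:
$D{\left(t \right)} = \frac{3}{2}$ ($D{\left(t \right)} = \frac{t + 2 t}{2 t} = 3 t \frac{1}{2 t} = \frac{3}{2}$)
$\left(D{\left(583 \right)} + \frac{1}{116218 + 165458}\right) \left(\left(77 + 240\right) 310 + 341398\right) = \left(\frac{3}{2} + \frac{1}{116218 + 165458}\right) \left(\left(77 + 240\right) 310 + 341398\right) = \left(\frac{3}{2} + \frac{1}{281676}\right) \left(317 \cdot 310 + 341398\right) = \left(\frac{3}{2} + \frac{1}{281676}\right) \left(98270 + 341398\right) = \frac{422515}{281676} \cdot 439668 = \frac{15480527085}{23473}$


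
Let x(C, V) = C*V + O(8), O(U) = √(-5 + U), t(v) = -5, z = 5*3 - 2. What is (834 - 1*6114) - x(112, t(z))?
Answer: -4720 - √3 ≈ -4721.7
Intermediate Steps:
z = 13 (z = 15 - 2 = 13)
x(C, V) = √3 + C*V (x(C, V) = C*V + √(-5 + 8) = C*V + √3 = √3 + C*V)
(834 - 1*6114) - x(112, t(z)) = (834 - 1*6114) - (√3 + 112*(-5)) = (834 - 6114) - (√3 - 560) = -5280 - (-560 + √3) = -5280 + (560 - √3) = -4720 - √3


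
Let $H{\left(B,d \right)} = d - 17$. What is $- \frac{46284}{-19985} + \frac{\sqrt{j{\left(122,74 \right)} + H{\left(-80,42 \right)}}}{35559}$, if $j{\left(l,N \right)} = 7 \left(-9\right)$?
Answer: $\frac{6612}{2855} + \frac{i \sqrt{38}}{35559} \approx 2.3159 + 0.00017336 i$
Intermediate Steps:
$j{\left(l,N \right)} = -63$
$H{\left(B,d \right)} = -17 + d$
$- \frac{46284}{-19985} + \frac{\sqrt{j{\left(122,74 \right)} + H{\left(-80,42 \right)}}}{35559} = - \frac{46284}{-19985} + \frac{\sqrt{-63 + \left(-17 + 42\right)}}{35559} = \left(-46284\right) \left(- \frac{1}{19985}\right) + \sqrt{-63 + 25} \cdot \frac{1}{35559} = \frac{6612}{2855} + \sqrt{-38} \cdot \frac{1}{35559} = \frac{6612}{2855} + i \sqrt{38} \cdot \frac{1}{35559} = \frac{6612}{2855} + \frac{i \sqrt{38}}{35559}$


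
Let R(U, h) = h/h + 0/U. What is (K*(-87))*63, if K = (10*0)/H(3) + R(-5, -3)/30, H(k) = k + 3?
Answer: -1827/10 ≈ -182.70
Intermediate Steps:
H(k) = 3 + k
R(U, h) = 1 (R(U, h) = 1 + 0 = 1)
K = 1/30 (K = (10*0)/(3 + 3) + 1/30 = 0/6 + 1*(1/30) = 0*(1/6) + 1/30 = 0 + 1/30 = 1/30 ≈ 0.033333)
(K*(-87))*63 = ((1/30)*(-87))*63 = -29/10*63 = -1827/10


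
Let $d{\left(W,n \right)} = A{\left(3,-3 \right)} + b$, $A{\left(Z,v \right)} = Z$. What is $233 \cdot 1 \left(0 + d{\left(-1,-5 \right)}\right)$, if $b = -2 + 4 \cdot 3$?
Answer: $3029$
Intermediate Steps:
$b = 10$ ($b = -2 + 12 = 10$)
$d{\left(W,n \right)} = 13$ ($d{\left(W,n \right)} = 3 + 10 = 13$)
$233 \cdot 1 \left(0 + d{\left(-1,-5 \right)}\right) = 233 \cdot 1 \left(0 + 13\right) = 233 \cdot 1 \cdot 13 = 233 \cdot 13 = 3029$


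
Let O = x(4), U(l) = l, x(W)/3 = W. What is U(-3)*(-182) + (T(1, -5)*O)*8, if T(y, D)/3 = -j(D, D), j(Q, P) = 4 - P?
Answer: -2046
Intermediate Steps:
x(W) = 3*W
O = 12 (O = 3*4 = 12)
T(y, D) = -12 + 3*D (T(y, D) = 3*(-(4 - D)) = 3*(-4 + D) = -12 + 3*D)
U(-3)*(-182) + (T(1, -5)*O)*8 = -3*(-182) + ((-12 + 3*(-5))*12)*8 = 546 + ((-12 - 15)*12)*8 = 546 - 27*12*8 = 546 - 324*8 = 546 - 2592 = -2046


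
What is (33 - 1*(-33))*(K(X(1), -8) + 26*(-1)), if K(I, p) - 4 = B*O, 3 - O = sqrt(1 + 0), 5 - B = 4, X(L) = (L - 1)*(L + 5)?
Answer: -1320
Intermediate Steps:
X(L) = (-1 + L)*(5 + L)
B = 1 (B = 5 - 1*4 = 5 - 4 = 1)
O = 2 (O = 3 - sqrt(1 + 0) = 3 - sqrt(1) = 3 - 1*1 = 3 - 1 = 2)
K(I, p) = 6 (K(I, p) = 4 + 1*2 = 4 + 2 = 6)
(33 - 1*(-33))*(K(X(1), -8) + 26*(-1)) = (33 - 1*(-33))*(6 + 26*(-1)) = (33 + 33)*(6 - 26) = 66*(-20) = -1320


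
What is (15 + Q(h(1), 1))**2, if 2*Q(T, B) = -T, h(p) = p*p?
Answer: 841/4 ≈ 210.25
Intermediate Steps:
h(p) = p**2
Q(T, B) = -T/2 (Q(T, B) = (-T)/2 = -T/2)
(15 + Q(h(1), 1))**2 = (15 - 1/2*1**2)**2 = (15 - 1/2*1)**2 = (15 - 1/2)**2 = (29/2)**2 = 841/4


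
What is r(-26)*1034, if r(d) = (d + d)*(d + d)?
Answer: 2795936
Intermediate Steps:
r(d) = 4*d² (r(d) = (2*d)*(2*d) = 4*d²)
r(-26)*1034 = (4*(-26)²)*1034 = (4*676)*1034 = 2704*1034 = 2795936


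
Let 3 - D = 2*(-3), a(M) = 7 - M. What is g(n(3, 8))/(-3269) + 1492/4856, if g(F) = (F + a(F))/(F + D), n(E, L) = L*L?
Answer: 12714729/41386474 ≈ 0.30722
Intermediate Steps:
D = 9 (D = 3 - 2*(-3) = 3 - 1*(-6) = 3 + 6 = 9)
n(E, L) = L²
g(F) = 7/(9 + F) (g(F) = (F + (7 - F))/(F + 9) = 7/(9 + F))
g(n(3, 8))/(-3269) + 1492/4856 = (7/(9 + 8²))/(-3269) + 1492/4856 = (7/(9 + 64))*(-1/3269) + 1492*(1/4856) = (7/73)*(-1/3269) + 373/1214 = -1/34091 + 373/1214 = 12714729/41386474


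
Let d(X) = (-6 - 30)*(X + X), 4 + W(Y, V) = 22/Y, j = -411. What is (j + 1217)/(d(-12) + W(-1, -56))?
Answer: 403/419 ≈ 0.96181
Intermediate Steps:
W(Y, V) = -4 + 22/Y
d(X) = -72*X
(j + 1217)/(d(-12) + W(-1, -56)) = (-411 + 1217)/(-72*(-12) + (-4 + 22/(-1))) = 806/(864 + (-4 + 22*(-1))) = 806/(864 + (-4 - 22)) = 806/(864 - 26) = 806/838 = 806*(1/838) = 403/419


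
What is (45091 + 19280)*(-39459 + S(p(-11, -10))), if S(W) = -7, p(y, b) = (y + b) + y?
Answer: -2540465886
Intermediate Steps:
p(y, b) = b + 2*y (p(y, b) = (b + y) + y = b + 2*y)
(45091 + 19280)*(-39459 + S(p(-11, -10))) = (45091 + 19280)*(-39459 - 7) = 64371*(-39466) = -2540465886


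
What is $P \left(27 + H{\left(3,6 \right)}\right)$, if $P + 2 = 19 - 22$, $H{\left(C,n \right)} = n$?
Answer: $-165$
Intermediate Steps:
$P = -5$ ($P = -2 + \left(19 - 22\right) = -2 - 3 = -5$)
$P \left(27 + H{\left(3,6 \right)}\right) = - 5 \left(27 + 6\right) = \left(-5\right) 33 = -165$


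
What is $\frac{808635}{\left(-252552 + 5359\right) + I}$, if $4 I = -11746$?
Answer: $- \frac{539090}{166753} \approx -3.2329$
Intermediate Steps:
$I = - \frac{5873}{2}$ ($I = \frac{1}{4} \left(-11746\right) = - \frac{5873}{2} \approx -2936.5$)
$\frac{808635}{\left(-252552 + 5359\right) + I} = \frac{808635}{\left(-252552 + 5359\right) - \frac{5873}{2}} = \frac{808635}{-247193 - \frac{5873}{2}} = \frac{808635}{- \frac{500259}{2}} = 808635 \left(- \frac{2}{500259}\right) = - \frac{539090}{166753}$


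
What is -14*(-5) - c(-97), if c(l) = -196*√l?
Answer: 70 + 196*I*√97 ≈ 70.0 + 1930.4*I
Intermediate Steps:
-14*(-5) - c(-97) = -14*(-5) - (-196)*√(-97) = 70 - (-196)*I*√97 = 70 + 196*I*√97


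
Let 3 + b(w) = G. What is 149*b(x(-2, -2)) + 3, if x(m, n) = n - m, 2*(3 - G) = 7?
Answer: -1037/2 ≈ -518.50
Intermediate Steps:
G = -1/2 (G = 3 - 1/2*7 = 3 - 7/2 = -1/2 ≈ -0.50000)
b(w) = -7/2 (b(w) = -3 - 1/2 = -7/2)
149*b(x(-2, -2)) + 3 = 149*(-7/2) + 3 = -1043/2 + 3 = -1037/2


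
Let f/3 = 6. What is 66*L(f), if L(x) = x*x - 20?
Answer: 20064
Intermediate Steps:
f = 18 (f = 3*6 = 18)
L(x) = -20 + x² (L(x) = x² - 20 = -20 + x²)
66*L(f) = 66*(-20 + 18²) = 66*(-20 + 324) = 66*304 = 20064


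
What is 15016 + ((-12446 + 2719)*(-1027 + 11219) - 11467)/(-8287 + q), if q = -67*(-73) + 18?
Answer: 149873099/3378 ≈ 44367.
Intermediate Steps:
q = 4909 (q = 4891 + 18 = 4909)
15016 + ((-12446 + 2719)*(-1027 + 11219) - 11467)/(-8287 + q) = 15016 + ((-12446 + 2719)*(-1027 + 11219) - 11467)/(-8287 + 4909) = 15016 + (-9727*10192 - 11467)/(-3378) = 15016 + (-99137584 - 11467)*(-1/3378) = 15016 - 99149051*(-1/3378) = 15016 + 99149051/3378 = 149873099/3378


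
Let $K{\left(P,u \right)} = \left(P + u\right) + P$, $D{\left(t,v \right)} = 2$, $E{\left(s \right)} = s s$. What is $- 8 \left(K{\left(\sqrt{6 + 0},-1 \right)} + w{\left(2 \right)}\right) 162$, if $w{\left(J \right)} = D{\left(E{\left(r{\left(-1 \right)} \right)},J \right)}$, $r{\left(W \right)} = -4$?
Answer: $-1296 - 2592 \sqrt{6} \approx -7645.1$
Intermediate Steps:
$E{\left(s \right)} = s^{2}$
$K{\left(P,u \right)} = u + 2 P$
$w{\left(J \right)} = 2$
$- 8 \left(K{\left(\sqrt{6 + 0},-1 \right)} + w{\left(2 \right)}\right) 162 = - 8 \left(\left(-1 + 2 \sqrt{6 + 0}\right) + 2\right) 162 = - 8 \left(\left(-1 + 2 \sqrt{6}\right) + 2\right) 162 = - 8 \left(1 + 2 \sqrt{6}\right) 162 = \left(-8 - 16 \sqrt{6}\right) 162 = -1296 - 2592 \sqrt{6}$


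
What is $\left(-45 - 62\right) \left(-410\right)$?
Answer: $43870$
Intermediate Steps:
$\left(-45 - 62\right) \left(-410\right) = \left(-107\right) \left(-410\right) = 43870$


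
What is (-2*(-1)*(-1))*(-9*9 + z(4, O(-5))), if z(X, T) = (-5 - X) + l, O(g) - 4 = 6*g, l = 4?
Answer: 172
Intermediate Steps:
O(g) = 4 + 6*g
z(X, T) = -1 - X (z(X, T) = (-5 - X) + 4 = -1 - X)
(-2*(-1)*(-1))*(-9*9 + z(4, O(-5))) = (-2*(-1)*(-1))*(-9*9 + (-1 - 1*4)) = (2*(-1))*(-81 + (-1 - 4)) = -2*(-81 - 5) = -2*(-86) = 172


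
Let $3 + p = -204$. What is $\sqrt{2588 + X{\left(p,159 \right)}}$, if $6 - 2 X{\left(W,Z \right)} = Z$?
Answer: $\frac{\sqrt{10046}}{2} \approx 50.115$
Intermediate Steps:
$p = -207$ ($p = -3 - 204 = -207$)
$X{\left(W,Z \right)} = 3 - \frac{Z}{2}$
$\sqrt{2588 + X{\left(p,159 \right)}} = \sqrt{2588 + \left(3 - \frac{159}{2}\right)} = \sqrt{2588 - \frac{153}{2}} = \sqrt{\frac{5023}{2}} = \frac{\sqrt{10046}}{2}$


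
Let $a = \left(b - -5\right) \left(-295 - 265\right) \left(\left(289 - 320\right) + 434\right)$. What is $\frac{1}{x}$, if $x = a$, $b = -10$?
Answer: $\frac{1}{1128400} \approx 8.8621 \cdot 10^{-7}$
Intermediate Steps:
$a = 1128400$ ($a = \left(-10 - -5\right) \left(-295 - 265\right) \left(\left(289 - 320\right) + 434\right) = \left(-10 + 5\right) \left(- 560 \left(-31 + 434\right)\right) = - 5 \left(\left(-560\right) 403\right) = \left(-5\right) \left(-225680\right) = 1128400$)
$x = 1128400$
$\frac{1}{x} = \frac{1}{1128400}$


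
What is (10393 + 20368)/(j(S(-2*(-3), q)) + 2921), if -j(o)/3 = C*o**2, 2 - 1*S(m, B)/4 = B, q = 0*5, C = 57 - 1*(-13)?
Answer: -30761/10519 ≈ -2.9243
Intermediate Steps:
C = 70 (C = 57 + 13 = 70)
q = 0
S(m, B) = 8 - 4*B
j(o) = -210*o**2
(10393 + 20368)/(j(S(-2*(-3), q)) + 2921) = (10393 + 20368)/(-210*(8 - 4*0)**2 + 2921) = 30761/(-210*(8 + 0)**2 + 2921) = 30761/(-210*8**2 + 2921) = 30761/(-210*64 + 2921) = 30761/(-13440 + 2921) = 30761/(-10519) = 30761*(-1/10519) = -30761/10519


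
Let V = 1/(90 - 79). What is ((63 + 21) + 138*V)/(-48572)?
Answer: -531/267146 ≈ -0.0019877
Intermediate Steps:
V = 1/11 ≈ 0.090909
((63 + 21) + 138*V)/(-48572) = ((63 + 21) + 138*(1/11))/(-48572) = (84 + 138/11)*(-1/48572) = (1062/11)*(-1/48572) = -531/267146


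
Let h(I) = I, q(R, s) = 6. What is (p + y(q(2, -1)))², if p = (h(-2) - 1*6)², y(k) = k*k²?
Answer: 78400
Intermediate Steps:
y(k) = k³
p = 64 (p = (-2 - 1*6)² = (-2 - 6)² = (-8)² = 64)
(p + y(q(2, -1)))² = (64 + 6³)² = (64 + 216)² = 280² = 78400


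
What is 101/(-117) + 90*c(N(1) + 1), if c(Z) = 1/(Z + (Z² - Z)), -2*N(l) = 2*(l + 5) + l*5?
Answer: 431/585 ≈ 0.73675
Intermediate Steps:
N(l) = -5 - 7*l/2 (N(l) = -(2*(l + 5) + l*5)/2 = -(2*(5 + l) + 5*l)/2 = -((10 + 2*l) + 5*l)/2 = -(10 + 7*l)/2 = -5 - 7*l/2)
c(Z) = Z⁻² (c(Z) = 1/(Z²) = Z⁻²)
101/(-117) + 90*c(N(1) + 1) = 101/(-117) + 90/((-5 - 7/2*1) + 1)² = 101*(-1/117) + 90/((-5 - 7/2) + 1)² = -101/117 + 90/(-17/2 + 1)² = -101/117 + 90/(-15/2)² = -101/117 + 90*(4/225) = -101/117 + 8/5 = 431/585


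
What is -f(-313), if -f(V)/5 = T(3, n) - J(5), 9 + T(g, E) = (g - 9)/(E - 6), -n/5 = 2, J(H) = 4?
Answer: -505/8 ≈ -63.125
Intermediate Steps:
n = -10 (n = -5*2 = -10)
T(g, E) = -9 + (-9 + g)/(-6 + E) (T(g, E) = -9 + (g - 9)/(E - 6) = -9 + (-9 + g)/(-6 + E))
f(V) = 505/8 (f(V) = -5*((45 + 3 - 9*(-10))/(-6 - 10) - 1*4) = -5*((45 + 3 + 90)/(-16) - 4) = -5*(-1/16*138 - 4) = -5*(-69/8 - 4) = -5*(-101/8) = 505/8)
-f(-313) = -1*505/8 = -505/8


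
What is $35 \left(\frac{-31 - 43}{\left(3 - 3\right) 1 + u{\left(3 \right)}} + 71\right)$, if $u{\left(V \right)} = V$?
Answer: $\frac{4865}{3} \approx 1621.7$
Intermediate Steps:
$35 \left(\frac{-31 - 43}{\left(3 - 3\right) 1 + u{\left(3 \right)}} + 71\right) = 35 \left(\frac{-31 - 43}{\left(3 - 3\right) 1 + 3} + 71\right) = 35 \left(- \frac{74}{0 \cdot 1 + 3} + 71\right) = 35 \left(- \frac{74}{0 + 3} + 71\right) = 35 \left(- \frac{74}{3} + 71\right) = 35 \cdot \frac{139}{3} = \frac{4865}{3}$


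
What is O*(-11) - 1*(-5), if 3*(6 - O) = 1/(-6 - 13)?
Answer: -3488/57 ≈ -61.193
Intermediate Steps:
O = 343/57 (O = 6 - 1/(3*(-6 - 13)) = 6 - 1/3/(-19) = 6 - 1/3*(-1/19) = 6 + 1/57 = 343/57 ≈ 6.0175)
O*(-11) - 1*(-5) = (343/57)*(-11) - 1*(-5) = -3773/57 + 5 = -3488/57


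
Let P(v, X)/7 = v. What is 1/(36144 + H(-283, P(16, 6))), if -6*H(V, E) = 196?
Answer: 3/108334 ≈ 2.7692e-5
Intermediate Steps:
P(v, X) = 7*v
H(V, E) = -98/3 (H(V, E) = -⅙*196 = -98/3)
1/(36144 + H(-283, P(16, 6))) = 1/(36144 - 98/3) = 1/(108334/3) = 3/108334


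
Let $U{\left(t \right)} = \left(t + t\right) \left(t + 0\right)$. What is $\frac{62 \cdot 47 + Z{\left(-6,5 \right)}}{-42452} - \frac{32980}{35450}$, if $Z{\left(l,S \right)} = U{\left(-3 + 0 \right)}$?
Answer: $- \frac{37600159}{37623085} \approx -0.99939$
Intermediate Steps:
$U{\left(t \right)} = 2 t^{2}$ ($U{\left(t \right)} = 2 t t = 2 t^{2}$)
$Z{\left(l,S \right)} = 18$ ($Z{\left(l,S \right)} = 2 \left(-3 + 0\right)^{2} = 2 \left(-3\right)^{2} = 2 \cdot 9 = 18$)
$\frac{62 \cdot 47 + Z{\left(-6,5 \right)}}{-42452} - \frac{32980}{35450} = \frac{62 \cdot 47 + 18}{-42452} - \frac{32980}{35450} = \left(2914 + 18\right) \left(- \frac{1}{42452}\right) - \frac{3298}{3545} = 2932 \left(- \frac{1}{42452}\right) - \frac{3298}{3545} = - \frac{733}{10613} - \frac{3298}{3545} = - \frac{37600159}{37623085}$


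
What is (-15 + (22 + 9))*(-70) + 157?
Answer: -963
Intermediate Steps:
(-15 + (22 + 9))*(-70) + 157 = (-15 + 31)*(-70) + 157 = 16*(-70) + 157 = -1120 + 157 = -963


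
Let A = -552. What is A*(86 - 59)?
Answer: -14904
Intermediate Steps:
A*(86 - 59) = -552*(86 - 59) = -552*27 = -14904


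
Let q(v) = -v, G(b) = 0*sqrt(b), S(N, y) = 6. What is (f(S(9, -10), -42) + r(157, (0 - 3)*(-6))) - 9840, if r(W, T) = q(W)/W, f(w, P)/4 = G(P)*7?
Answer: -9841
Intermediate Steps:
G(b) = 0
f(w, P) = 0 (f(w, P) = 4*(0*7) = 4*0 = 0)
r(W, T) = -1 (r(W, T) = (-W)/W = -1)
(f(S(9, -10), -42) + r(157, (0 - 3)*(-6))) - 9840 = (0 - 1) - 9840 = -1 - 9840 = -9841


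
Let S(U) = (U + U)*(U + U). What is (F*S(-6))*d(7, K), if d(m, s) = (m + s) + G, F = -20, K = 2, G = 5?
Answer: -40320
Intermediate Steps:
S(U) = 4*U² (S(U) = (2*U)*(2*U) = 4*U²)
d(m, s) = 5 + m + s (d(m, s) = (m + s) + 5 = 5 + m + s)
(F*S(-6))*d(7, K) = (-80*(-6)²)*(5 + 7 + 2) = -80*36*14 = -20*144*14 = -2880*14 = -40320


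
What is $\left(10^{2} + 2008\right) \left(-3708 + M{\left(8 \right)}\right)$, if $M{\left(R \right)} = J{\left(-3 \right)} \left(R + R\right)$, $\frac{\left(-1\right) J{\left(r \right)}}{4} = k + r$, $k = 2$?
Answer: $-7681552$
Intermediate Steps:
$J{\left(r \right)} = -8 - 4 r$ ($J{\left(r \right)} = - 4 \left(2 + r\right) = -8 - 4 r$)
$M{\left(R \right)} = 8 R$ ($M{\left(R \right)} = \left(-8 - -12\right) \left(R + R\right) = \left(-8 + 12\right) 2 R = 4 \cdot 2 R = 8 R$)
$\left(10^{2} + 2008\right) \left(-3708 + M{\left(8 \right)}\right) = \left(10^{2} + 2008\right) \left(-3708 + 8 \cdot 8\right) = \left(100 + 2008\right) \left(-3708 + 64\right) = 2108 \left(-3644\right) = -7681552$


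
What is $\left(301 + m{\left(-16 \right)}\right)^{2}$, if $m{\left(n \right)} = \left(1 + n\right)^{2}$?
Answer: $276676$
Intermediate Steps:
$\left(301 + m{\left(-16 \right)}\right)^{2} = \left(301 + \left(1 - 16\right)^{2}\right)^{2} = \left(301 + \left(-15\right)^{2}\right)^{2} = \left(301 + 225\right)^{2} = 526^{2} = 276676$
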